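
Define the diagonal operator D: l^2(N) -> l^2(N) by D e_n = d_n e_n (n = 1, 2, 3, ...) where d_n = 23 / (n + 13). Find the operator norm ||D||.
||D|| = 23/14 (attained at n = 1)

For D diagonal, ||D|| = sup_n |d_n| = sup_n 23/(n + 13). This is positive and strictly decreasing in n, so the supremum is attained at n = 1: d_1 = 23/(1 + 13) = 23/14. Hence ||D|| = 23/14.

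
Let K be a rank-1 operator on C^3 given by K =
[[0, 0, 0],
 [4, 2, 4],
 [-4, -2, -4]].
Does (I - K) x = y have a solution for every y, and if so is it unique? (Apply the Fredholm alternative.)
(I - K) is invertible (det(I - K) = 3 ≠ 0), so for every y in C^3 the equation (I - K) x = y has a unique solution.

K has rank 1, so it is an outer product K = u v^T: every row of K is a multiple of one row vector. Reading off the entries, u = (0, -2, 2) and v = (-2, -1, -2) (row i of K equals u_i·v^T). A rank-one matrix u v^T satisfies K u = u (v·u) and kills the (2)-dimensional subspace v^⊥, so its characteristic polynomial is lambda^2 (lambda - v·u) with v·u = tr K = -2. Hence the eigenvalues of I - K are 1 (multiplicity 2) and 1 - (-2) = 3, so det(I - K) = 3. (Direct check: I - K =
[[1, 0, 0],
 [-4, -1, -4],
 [4, 2, 5]]
has determinant 3.) The finite-dimensional Fredholm alternative says: either (I - K) is invertible, or ker(I - K) ≠ {0} and then range(I - K) = ker((I - K)^*)^⊥, with dim ker(I - K) = dim ker((I - K)^*). Since det(I - K) ≠ 0, 1 is not an eigenvalue of K and ker(I - K) = {0}, so we are in the first case: for every y there is a unique x = (I - K)^(-1) y. Explicitly, by the Sherman–Morrison formula, (I - u v^T)^(-1) = I + u v^T/(1 - v·u), i.e. (I - K)^(-1) = I + K/(3).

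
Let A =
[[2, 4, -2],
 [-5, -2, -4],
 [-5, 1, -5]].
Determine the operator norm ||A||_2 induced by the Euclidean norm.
||A||_2 ≈ 9.5569 (= sqrt(largest eigenvalue of A^T A))

||A||_2 = sigma_max(A) = sqrt(lambda_max(A^T A)). Form the symmetric matrix M = A^T A =
[[54, 13, 41],
 [13, 21, -5],
 [41, -5, 45]].
Its characteristic polynomial (trace, sum of principal 2x2 minors, determinant of M give the coefficients) is
  p(λ) = det(λ I - M) = λ^3 - 120λ^2 + 2634λ - 1444.
No integer candidate from the rational root theorem (±divisors of 1444) is a root, so the roots are irrational. The cubic discriminant is Δ = 24986586672 > 0, so there are three distinct real roots. p(0) = -1444 and p(1) = 1071 have opposite signs, so a root lies in (0, 1); Newton's method refines it to λ ≈ 0.5626. p(28) = 180 and p(29) = -1589 have opposite signs, so a root lies in (28, 29); Newton's method refines it to λ ≈ 28.1036. p(91) = -1899 and p(92) = 3892 have opposite signs, so a root lies in (91, 92); Newton's method refines it to λ ≈ 91.3338. Check (Vieta): the three roots sum to 120, matching tr M = 120.
So the eigenvalues of A^T A are ≈ 0.5626, 28.1036, 91.3338 (all ≥ 0, as they must be for A^T A). The largest is λ_max ≈ 91.3338, hence ||A||_2 = sqrt(λ_max) ≈ 9.5569.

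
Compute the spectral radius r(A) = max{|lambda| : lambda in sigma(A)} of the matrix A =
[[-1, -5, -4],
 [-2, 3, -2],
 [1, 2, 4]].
r(A) = (3 + sqrt(33))/2 ≈ 4.3723

The eigenvalues of A are the roots of its characteristic polynomial. With M = A (coefficients from the trace, the sum of principal 2x2 minors, and det A):
  p(λ) = det(λ I - M) = λ^3 - 6λ^2 + 3λ + 18.
By the rational root theorem any rational root is an integer divisor of 18. Testing λ = 3: p(3) = 27 - 54 + 9 + 18 = 0, so λ = 3 is a root. Dividing out (λ - 3) leaves p(λ) = (λ - 3)(λ^2 - 3λ - 6). For λ^2 - 3λ - 6 the discriminant is 33. It is nonnegative but not a perfect square, so the roots are real and irrational: λ = (3 ± sqrt(33))/2 ≈ 4.3723, -1.3723.
Thus the eigenvalues (to 4 decimals) are 4.3723 (modulus 4.3723); -1.3723 (modulus 1.3723); 3 (modulus 3). The spectral radius is the largest modulus: r(A) = (3 + sqrt(33))/2 ≈ 4.3723. (Cross-check: r(A) ≤ ||A||_2 ≈ 7.7815; equality holds whenever A is normal, though it can also hold for some non-normal A.)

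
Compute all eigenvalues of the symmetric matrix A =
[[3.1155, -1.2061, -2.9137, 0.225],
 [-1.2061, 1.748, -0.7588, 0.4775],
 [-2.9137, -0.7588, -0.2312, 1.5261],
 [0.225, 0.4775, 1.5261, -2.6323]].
sigma(A) ≈ {-4, -1, 2, 5}

A is real symmetric, so its spectrum consists of real eigenvalues. Expanding the characteristic polynomial of the displayed matrix gives
  det(λ I - A) = p(λ) = λ^4 + (-2)λ^3 + (-21)λ^2 + (22)λ + (39.9981).
Solving p(λ) = 0 yields eigenvalues ≈ -4, -1, 2, 5. (A is shown rounded to 4 decimals, so these recover the underlying integer eigenvalues to within that precision.)
Verification: the trace of A = 2 equals the sum of eigenvalues 2, and det(A) ≈ 39.9981 matches the eigenvalue product 40.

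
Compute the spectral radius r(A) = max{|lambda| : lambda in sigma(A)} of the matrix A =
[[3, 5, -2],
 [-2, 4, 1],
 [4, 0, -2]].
r(A) ≈ 3.6559

The eigenvalues of A are the roots of its characteristic polynomial. With M = A (coefficients from the trace, the sum of principal 2x2 minors, and det A):
  p(λ) = det(λ I - M) = λ^3 - 5λ^2 + 16λ - 8.
No integer candidate from the rational root theorem (±divisors of 8) is a root, so the roots are irrational. The cubic discriminant is Δ = -4192 < 0, so there is one real root and a complex-conjugate pair. p(0) = -8 and p(1) = 4 have opposite signs, so a root lies in (0, 1); Newton's method refines it to λ ≈ 0.5986. Dividing out (λ - (0.5986)) leaves approximately λ^2 - 4.4014λ + 13.3655. For λ^2 - 4.4014λ + 13.3655 the discriminant is -34.0892. It is negative, so the remaining roots are the complex-conjugate pair λ ≈ 2.2007 ± 2.9193i. Their product equals the constant term, so |λ|^2 ≈ 13.3655 and |λ| ≈ 3.6559.
Thus the eigenvalues (to 4 decimals) are 0.5986 (modulus 0.5986); 2.2007 ± 2.9193i (modulus 3.6559). The spectral radius is the largest modulus: r(A) ≈ 3.6559. (Cross-check: r(A) ≤ ||A||_2 ≈ 6.9743; equality holds whenever A is normal, though it can also hold for some non-normal A.)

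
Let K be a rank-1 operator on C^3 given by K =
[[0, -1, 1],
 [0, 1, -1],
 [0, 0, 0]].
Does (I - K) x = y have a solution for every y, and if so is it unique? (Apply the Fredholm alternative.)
(I - K) is singular (det(I - K) = 0, i.e. 1 ∈ sigma(K)). (I - K) x = y is solvable iff y ⊥ ker((I - K)^*) = span{(0, -1, 1)}, i.e. iff -y_2 + y_3 = 0. When solvable, the solutions are x = y + c·(1, -1, 0), c arbitrary (ker(I - K) = span{(1, -1, 0)}, dimension 1).

K has rank 1, so it is an outer product K = u v^T: every row of K is a multiple of one row vector. Reading off the entries, u = (1, -1, 0) and v = (0, -1, 1) (row i of K equals u_i·v^T). A rank-one matrix u v^T satisfies K u = u (v·u) and kills the (2)-dimensional subspace v^⊥, so its characteristic polynomial is lambda^2 (lambda - v·u) with v·u = tr K = 1. Hence the eigenvalues of I - K are 1 (multiplicity 2) and 1 - (1) = 0, so det(I - K) = 0. (Direct check: I - K =
[[1, 1, -1],
 [0, 0, 1],
 [0, 0, 1]]
has determinant 0.) So 1 is an eigenvalue of K and (I - K) is not invertible. The finite-dimensional Fredholm alternative says: either (I - K) is invertible, or ker(I - K) ≠ {0} and then range(I - K) = ker((I - K)^*)^⊥, with dim ker(I - K) = dim ker((I - K)^*). We are in the second case, so we need both kernels. Kernel of I - K: (I - K) u = u - u (v·u) = u - u = 0, so ker(I - K) = span{u} = span{(1, -1, 0)} (it is exactly 1-dimensional because rank(I - K) = 2). Kernel of the adjoint: K is real, so (I - K)^* = I - K^T = I - v u^T, and (I - v u^T) v = v - v (u·v) = 0; hence ker((I - K)^*) = span{v} = span{(0, -1, 1)}. Therefore (I - K) x = y is solvable iff <y, v> = 0, i.e. iff -y_2 + y_3 = 0. When this holds, K y = u (v·y) = 0, so (I - K) y = y and x = y is a particular solution; the full solution set is the line x = y + c·u = y + c·(1, -1, 0), c ∈ C.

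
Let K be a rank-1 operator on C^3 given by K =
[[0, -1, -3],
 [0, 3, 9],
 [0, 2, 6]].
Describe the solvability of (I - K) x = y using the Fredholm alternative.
(I - K) is invertible (det(I - K) = -8 ≠ 0), so for every y in C^3 the equation (I - K) x = y has a unique solution.

K has rank 1, so it is an outer product K = u v^T: every row of K is a multiple of one row vector. Reading off the entries, u = (1, -3, -2) and v = (0, -1, -3) (row i of K equals u_i·v^T). A rank-one matrix u v^T satisfies K u = u (v·u) and kills the (2)-dimensional subspace v^⊥, so its characteristic polynomial is lambda^2 (lambda - v·u) with v·u = tr K = 9. Hence the eigenvalues of I - K are 1 (multiplicity 2) and 1 - (9) = -8, so det(I - K) = -8. (Direct check: I - K =
[[1, 1, 3],
 [0, -2, -9],
 [0, -2, -5]]
has determinant -8.) The finite-dimensional Fredholm alternative says: either (I - K) is invertible, or ker(I - K) ≠ {0} and then range(I - K) = ker((I - K)^*)^⊥, with dim ker(I - K) = dim ker((I - K)^*). Since det(I - K) ≠ 0, 1 is not an eigenvalue of K and ker(I - K) = {0}, so we are in the first case: for every y there is a unique x = (I - K)^(-1) y. Explicitly, by the Sherman–Morrison formula, (I - u v^T)^(-1) = I + u v^T/(1 - v·u), i.e. (I - K)^(-1) = I + K/(-8).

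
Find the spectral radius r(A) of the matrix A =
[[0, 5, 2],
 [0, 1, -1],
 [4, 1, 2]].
r(A) ≈ 3.2213

The eigenvalues of A are the roots of its characteristic polynomial. With M = A (coefficients from the trace, the sum of principal 2x2 minors, and det A):
  p(λ) = det(λ I - M) = λ^3 - 3λ^2 - 5λ + 28.
No integer candidate from the rational root theorem (±divisors of 28) is a root, so the roots are irrational. The cubic discriminant is Δ = -9859 < 0, so there is one real root and a complex-conjugate pair. p(-3) = -11 and p(-2) = 18 have opposite signs, so a root lies in (-3, -2); Newton's method refines it to λ ≈ -2.6984. Dividing out (λ - (-2.6984)) leaves approximately λ^2 - 5.6984λ + 10.3765. For λ^2 - 5.6984λ + 10.3765 the discriminant is -9.0344. It is negative, so the remaining roots are the complex-conjugate pair λ ≈ 2.8492 ± 1.5029i. Their product equals the constant term, so |λ|^2 ≈ 10.3765 and |λ| ≈ 3.2213.
Thus the eigenvalues (to 4 decimals) are -2.6984 (modulus 2.6984); 2.8492 ± 1.5029i (modulus 3.2213). The spectral radius is the largest modulus: r(A) ≈ 3.2213. (Cross-check: r(A) ≤ ||A||_2 ≈ 5.9134; equality holds whenever A is normal, though it can also hold for some non-normal A.)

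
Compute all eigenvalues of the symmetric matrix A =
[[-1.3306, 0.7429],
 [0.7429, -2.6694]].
sigma(A) ≈ {-3, -1}

A is real symmetric, so its spectrum consists of real eigenvalues. Expanding the characteristic polynomial of the displayed matrix gives
  det(λ I - A) = p(λ) = λ^2 + (4)λ + (3).
Solving p(λ) = 0 yields eigenvalues ≈ -3, -1. (A is shown rounded to 4 decimals, so these recover the underlying integer eigenvalues to within that precision.)
Verification: the trace of A = -4 equals the sum of eigenvalues -4, and det(A) ≈ 3.0000 matches the eigenvalue product 3.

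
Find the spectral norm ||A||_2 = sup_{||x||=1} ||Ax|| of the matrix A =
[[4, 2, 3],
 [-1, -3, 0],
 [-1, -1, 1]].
||A||_2 ≈ 5.8228 (= sqrt(largest eigenvalue of A^T A))

||A||_2 = sigma_max(A) = sqrt(lambda_max(A^T A)). Form the symmetric matrix M = A^T A =
[[18, 12, 11],
 [12, 14, 5],
 [11, 5, 10]].
Its characteristic polynomial (trace, sum of principal 2x2 minors, determinant of M give the coefficients) is
  p(λ) = det(λ I - M) = λ^3 - 42λ^2 + 282λ - 256.
No integer candidate from the rational root theorem (±divisors of 256) is a root, so the roots are irrational. The cubic discriminant is Δ = 27518832 > 0, so there are three distinct real roots. p(1) = -15 and p(2) = 148 have opposite signs, so a root lies in (1, 2); Newton's method refines it to λ ≈ 1.0757. p(7) = 3 and p(8) = -176 have opposite signs, so a root lies in (7, 8); Newton's method refines it to λ ≈ 7.0188. p(33) = -751 and p(34) = 84 have opposite signs, so a root lies in (33, 34); Newton's method refines it to λ ≈ 33.9054. Check (Vieta): the three roots sum to 42, matching tr M = 42.
So the eigenvalues of A^T A are ≈ 1.0757, 7.0188, 33.9054 (all ≥ 0, as they must be for A^T A). The largest is λ_max ≈ 33.9054, hence ||A||_2 = sqrt(λ_max) ≈ 5.8228.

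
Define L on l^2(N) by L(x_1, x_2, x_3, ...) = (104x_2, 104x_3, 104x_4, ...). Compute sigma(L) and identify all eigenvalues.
sigma(L) = closed disk {z in C : |z| ≤ 104}; sigma_p(L) = open disk {z in C : |z| < 104}

Note L = 104·V where V is the unit left shift (V x)_k = x_{k+1}; so sigma(L) = 104·sigma(V) and ||L|| = 104||V||. ||L x||^2 = 10816sum_{k≥2} |x_k|^2 ≤ 10816||x||^2, with equality on {x : x_1 = 0}, so ||L|| = 104. For any lambda with |lambda| < 104, set r = lambda/104 (|r| < 1); the vector x = (1, r, r^2, ...) is in l^2 and satisfies L x = 104(r, r^2, ...) = lambda x, so lambda is an eigenvalue. On the boundary |lambda| = 104 the geometric series diverges, so no l^2 eigenvector exists, but these lambda lie in the approximate point spectrum. Hence sigma(L) is the closed disk of radius 104 and sigma_p(L) is the open disk.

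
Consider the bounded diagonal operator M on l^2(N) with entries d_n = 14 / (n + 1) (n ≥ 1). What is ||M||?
||M|| = 7 (attained at n = 1)

For M diagonal, ||M|| = sup_n |d_n| = sup_n 14/(n + 1). This is positive and strictly decreasing in n, so the supremum is attained at n = 1: d_1 = 14/(1 + 1) = 7. Hence ||M|| = 7.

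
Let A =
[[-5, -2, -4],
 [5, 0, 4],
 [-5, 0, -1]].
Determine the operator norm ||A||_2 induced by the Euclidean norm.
||A||_2 ≈ 10.2596 (= sqrt(largest eigenvalue of A^T A))

||A||_2 = sigma_max(A) = sqrt(lambda_max(A^T A)). Form the symmetric matrix M = A^T A =
[[75, 10, 45],
 [10, 4, 8],
 [45, 8, 33]].
Its characteristic polynomial (trace, sum of principal 2x2 minors, determinant of M give the coefficients) is
  p(λ) = det(λ I - M) = λ^3 - 112λ^2 + 718λ - 900.
No integer candidate from the rational root theorem (±divisors of 900) is a root, so the roots are irrational. The cubic discriminant is Δ = 1209276528 > 0, so there are three distinct real roots. p(1) = -293 and p(2) = 96 have opposite signs, so a root lies in (1, 2); Newton's method refines it to λ ≈ 1.6947. p(5) = 15 and p(6) = -408 have opposite signs, so a root lies in (5, 6); Newton's method refines it to λ ≈ 5.0453. p(105) = -2685 and p(106) = 7792 have opposite signs, so a root lies in (105, 106); Newton's method refines it to λ ≈ 105.26. Check (Vieta): the three roots sum to 112, matching tr M = 112.
So the eigenvalues of A^T A are ≈ 1.6947, 5.0453, 105.26 (all ≥ 0, as they must be for A^T A). The largest is λ_max ≈ 105.26, hence ||A||_2 = sqrt(λ_max) ≈ 10.2596.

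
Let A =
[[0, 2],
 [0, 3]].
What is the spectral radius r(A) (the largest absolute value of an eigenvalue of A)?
r(A) = 3

The eigenvalues of A are the roots of its characteristic polynomial. With M = A (coefficients from the trace and determinant):
  p(λ) = det(λ I - M) = λ^2 - 3λ.
For λ^2 - 3λ the discriminant is 9. It is a perfect square (3^2), so the roots are rational: λ = (3 ± 3)/2 = 3, 0.
Thus the eigenvalues (to 4 decimals) are 3 (modulus 3); 0 (modulus 0). The spectral radius is the largest modulus: r(A) = 3. (Cross-check: r(A) ≤ ||A||_2 ≈ 3.6056; equality holds whenever A is normal, though it can also hold for some non-normal A.)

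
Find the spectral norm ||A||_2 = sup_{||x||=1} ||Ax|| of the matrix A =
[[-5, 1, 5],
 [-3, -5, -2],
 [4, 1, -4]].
||A||_2 ≈ 9.096 (= sqrt(largest eigenvalue of A^T A))

||A||_2 = sigma_max(A) = sqrt(lambda_max(A^T A)). Form the symmetric matrix M = A^T A =
[[50, 14, -35],
 [14, 27, 11],
 [-35, 11, 45]].
Its characteristic polynomial (trace, sum of principal 2x2 minors, determinant of M give the coefficients) is
  p(λ) = det(λ I - M) = λ^3 - 122λ^2 + 3273λ - 2025.
No integer candidate from the rational root theorem (±divisors of 2025) is a root, so the roots are irrational. The cubic discriminant is Δ = 18932469993 > 0, so there are three distinct real roots. p(0) = -2025 and p(1) = 1127 have opposite signs, so a root lies in (0, 1); Newton's method refines it to λ ≈ 0.6336. p(38) = 1053 and p(39) = -621 have opposite signs, so a root lies in (38, 39); Newton's method refines it to λ ≈ 38.6299. p(82) = -2599 and p(83) = 963 have opposite signs, so a root lies in (82, 83); Newton's method refines it to λ ≈ 82.7365. Check (Vieta): the three roots sum to 122, matching tr M = 122.
So the eigenvalues of A^T A are ≈ 0.6336, 38.6299, 82.7365 (all ≥ 0, as they must be for A^T A). The largest is λ_max ≈ 82.7365, hence ||A||_2 = sqrt(λ_max) ≈ 9.096.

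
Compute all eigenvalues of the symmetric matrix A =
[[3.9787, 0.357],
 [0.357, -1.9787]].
sigma(A) ≈ {-2, 4}

A is real symmetric, so its spectrum consists of real eigenvalues. Expanding the characteristic polynomial of the displayed matrix gives
  det(λ I - A) = p(λ) = λ^2 + (-2)λ + (-8).
Solving p(λ) = 0 yields eigenvalues ≈ -2, 4. (A is shown rounded to 4 decimals, so these recover the underlying integer eigenvalues to within that precision.)
Verification: the trace of A = 2 equals the sum of eigenvalues 2, and det(A) ≈ -8.0001 matches the eigenvalue product -8.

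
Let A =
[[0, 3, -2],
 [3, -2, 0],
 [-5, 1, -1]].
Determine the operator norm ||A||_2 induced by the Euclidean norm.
||A||_2 ≈ 6.3593 (= sqrt(largest eigenvalue of A^T A))

||A||_2 = sigma_max(A) = sqrt(lambda_max(A^T A)). Form the symmetric matrix M = A^T A =
[[34, -11, 5],
 [-11, 14, -7],
 [5, -7, 5]].
Its characteristic polynomial (trace, sum of principal 2x2 minors, determinant of M give the coefficients) is
  p(λ) = det(λ I - M) = λ^3 - 53λ^2 + 521λ - 529.
No integer candidate from the rational root theorem (±divisors of 529) is a root, so the roots are irrational. The cubic discriminant is Δ = 137146272 > 0, so there are three distinct real roots. p(1) = -60 and p(2) = 309 have opposite signs, so a root lies in (1, 2); Newton's method refines it to λ ≈ 1.1461. p(11) = 120 and p(12) = -181 have opposite signs, so a root lies in (11, 12); Newton's method refines it to λ ≈ 11.4136. p(40) = -489 and p(41) = 660 have opposite signs, so a root lies in (40, 41); Newton's method refines it to λ ≈ 40.4403. Check (Vieta): the three roots sum to 53, matching tr M = 53.
So the eigenvalues of A^T A are ≈ 1.1461, 11.4136, 40.4403 (all ≥ 0, as they must be for A^T A). The largest is λ_max ≈ 40.4403, hence ||A||_2 = sqrt(λ_max) ≈ 6.3593.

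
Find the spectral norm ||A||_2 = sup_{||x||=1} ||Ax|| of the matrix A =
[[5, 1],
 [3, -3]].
||A||_2 = sqrt((44 + sqrt(640))/2) ≈ 5.8863 (= sqrt(largest eigenvalue of A^T A))

||A||_2 = sigma_max(A) = sqrt(lambda_max(A^T A)). Form the symmetric matrix M = A^T A =
[[34, -4],
 [-4, 10]].
Its characteristic polynomial (trace, determinant of M give the coefficients) is
  p(λ) = det(λ I - M) = λ^2 - 44λ + 324.
For λ^2 - 44λ + 324 the discriminant is 640. It is nonnegative but not a perfect square, so the roots are real and irrational: λ = (44 ± sqrt(640))/2 ≈ 34.6491, 9.3509.
So the eigenvalues of A^T A are ≈ 9.3509, 34.6491 (all ≥ 0, as they must be for A^T A). The largest is λ_max = (44 + sqrt(640))/2 ≈ 34.6491, hence ||A||_2 = sqrt(λ_max) = sqrt((44 + sqrt(640))/2) ≈ 5.8863.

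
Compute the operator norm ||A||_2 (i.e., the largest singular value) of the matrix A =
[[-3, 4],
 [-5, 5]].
||A||_2 = sqrt((75 + sqrt(5525))/2) ≈ 8.6409 (= sqrt(largest eigenvalue of A^T A))

||A||_2 = sigma_max(A) = sqrt(lambda_max(A^T A)). Form the symmetric matrix M = A^T A =
[[34, -37],
 [-37, 41]].
Its characteristic polynomial (trace, determinant of M give the coefficients) is
  p(λ) = det(λ I - M) = λ^2 - 75λ + 25.
For λ^2 - 75λ + 25 the discriminant is 5525. It is nonnegative but not a perfect square, so the roots are real and irrational: λ = (75 ± sqrt(5525))/2 ≈ 74.6652, 0.3348.
So the eigenvalues of A^T A are ≈ 0.3348, 74.6652 (all ≥ 0, as they must be for A^T A). The largest is λ_max = (75 + sqrt(5525))/2 ≈ 74.6652, hence ||A||_2 = sqrt(λ_max) = sqrt((75 + sqrt(5525))/2) ≈ 8.6409.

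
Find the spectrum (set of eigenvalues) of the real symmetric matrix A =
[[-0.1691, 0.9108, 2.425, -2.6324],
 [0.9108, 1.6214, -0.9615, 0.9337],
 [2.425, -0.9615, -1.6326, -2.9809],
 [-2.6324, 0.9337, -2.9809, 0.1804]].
sigma(A) ≈ {-4, -3, 2, 5}

A is real symmetric, so its spectrum consists of real eigenvalues. Expanding the characteristic polynomial of the displayed matrix gives
  det(λ I - A) = p(λ) = λ^4 + (0)λ^3 + (-27)λ^2 + (-13.9977)λ + (119.9976).
Solving p(λ) = 0 yields eigenvalues ≈ -4, -3, 2, 5. (A is shown rounded to 4 decimals, so these recover the underlying integer eigenvalues to within that precision.)
Verification: the trace of A = 0 equals the sum of eigenvalues 0, and det(A) ≈ 119.9976 matches the eigenvalue product 120.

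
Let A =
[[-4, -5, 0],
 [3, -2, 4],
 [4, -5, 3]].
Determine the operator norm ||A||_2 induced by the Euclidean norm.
||A||_2 ≈ 8.7263 (= sqrt(largest eigenvalue of A^T A))

||A||_2 = sigma_max(A) = sqrt(lambda_max(A^T A)). Form the symmetric matrix M = A^T A =
[[41, -6, 24],
 [-6, 54, -23],
 [24, -23, 25]].
Its characteristic polynomial (trace, sum of principal 2x2 minors, determinant of M give the coefficients) is
  p(λ) = det(λ I - M) = λ^3 - 120λ^2 + 3448λ - 8281.
No integer candidate from the rational root theorem (±divisors of 8281) is a root, so the roots are irrational. The cubic discriminant is Δ = 9812774165 > 0, so there are three distinct real roots. p(2) = -1857 and p(3) = 1010 have opposite signs, so a root lies in (2, 3); Newton's method refines it to λ ≈ 2.6387. p(41) = 288 and p(42) = -1057 have opposite signs, so a root lies in (41, 42); Newton's method refines it to λ ≈ 41.2136. p(76) = -377 and p(77) = 2268 have opposite signs, so a root lies in (76, 77); Newton's method refines it to λ ≈ 76.1477. Check (Vieta): the three roots sum to 120, matching tr M = 120.
So the eigenvalues of A^T A are ≈ 2.6387, 41.2136, 76.1477 (all ≥ 0, as they must be for A^T A). The largest is λ_max ≈ 76.1477, hence ||A||_2 = sqrt(λ_max) ≈ 8.7263.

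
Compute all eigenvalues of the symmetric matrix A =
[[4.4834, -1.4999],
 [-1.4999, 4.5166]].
sigma(A) ≈ {3, 6}

A is real symmetric, so its spectrum consists of real eigenvalues. Expanding the characteristic polynomial of the displayed matrix gives
  det(λ I - A) = p(λ) = λ^2 + (-9)λ + (18).
Solving p(λ) = 0 yields eigenvalues ≈ 3, 6. (A is shown rounded to 4 decimals, so these recover the underlying integer eigenvalues to within that precision.)
Verification: the trace of A = 9 equals the sum of eigenvalues 9, and det(A) ≈ 18.0000 matches the eigenvalue product 18.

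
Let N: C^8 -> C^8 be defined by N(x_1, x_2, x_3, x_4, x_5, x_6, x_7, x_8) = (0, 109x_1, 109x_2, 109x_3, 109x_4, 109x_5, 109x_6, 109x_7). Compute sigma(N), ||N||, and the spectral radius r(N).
sigma(N) = {0}; ||N|| = 109; r(N) = 0. (N is nilpotent with N^8 = 0.)

On C^8, N is a strictly lower-triangular matrix with 109 on the subdiagonal and zeros elsewhere, so its characteristic polynomial is lambda^8 and every eigenvalue is 0: sigma(N) = {0}. For the operator norm, N e_i = 109e_{i+1} for i = 1, ..., 7 and N e_8 = 0, so the singular values of N are 109 (with multiplicity 7) and 0; hence ||N|| = 109. The spectral radius r(N) = max|lambda| = 0. Note ||N|| > r(N) — characteristic of non-normal nilpotent operators. Indeed N^8 = 0.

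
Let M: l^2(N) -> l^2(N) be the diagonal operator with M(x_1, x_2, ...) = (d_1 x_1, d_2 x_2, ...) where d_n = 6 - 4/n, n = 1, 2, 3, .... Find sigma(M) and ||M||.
sigma(M) = {6 - 4/n : n ≥ 1} ∪ {6}; ||M|| = 6

A bounded diagonal operator on l^2 with diagonal entries d_n has spectrum equal to the closure of {d_n : n ≥ 1}: every d_n is an eigenvalue (with eigenvector e_n), so {d_n} ⊂ sigma(M); the spectrum is closed, so its closure is too; and for lambda not in the closure, (M - lambda I) has bounded inverse (the diagonal entries 1/(d_n - lambda) are bounded). For our sequence d_n = 6 - 4/n, n = 1, 2, 3, ...:
  - {d_n} = {6 - 4/n : n ≥ 1}; the only limit point is 6
  - closure = {6 - 4/n : n ≥ 1} ∪ {6}
For the norm: a diagonal operator has ||M|| = sup_n |d_n|. Here d_n = 6 - 4/n increases monotonically from d_1 = 2 toward 6, with all terms in [2, 6); so sup_n |d_n| = 6 (the supremum is the limit, not attained). So ||M|| = 6.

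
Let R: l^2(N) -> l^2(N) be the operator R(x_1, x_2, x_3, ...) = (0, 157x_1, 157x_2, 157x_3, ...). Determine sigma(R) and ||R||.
sigma(R) = closed disk {z in C : |z| ≤ 157}; ||R|| = 157

Note R = 157·U where U is the unit right shift (U x)_k = x_{k-1} (with x_0 := 0); so ||R|| = 157||U|| and sigma(R) = 157·sigma(U). ||R x||^2 = sum_{k≥1} |157x_k|^2 = 24649||x||^2, so ||R|| = 157 and sigma(R) ⊂ {|z| ≤ 157}. For any |lambda| < 157, the equation (R - lambda I) x = 0 forces x_1 = 0, then 157x_k = lambda x_{k+1} ⇒ x = 0, so R has no eigenvalues. But (R - lambda I) is not surjective for |lambda| < 157: solving (R - lambda I) x = e_1 would require x_n proportional to (lambda/157)^(-n), which is not in l^2. So every |lambda| < 157 lies in the residual spectrum. The boundary |lambda| = 157 is in the approximate point spectrum (the spectrum is closed). Hence sigma(R) is the closed disk of radius 157.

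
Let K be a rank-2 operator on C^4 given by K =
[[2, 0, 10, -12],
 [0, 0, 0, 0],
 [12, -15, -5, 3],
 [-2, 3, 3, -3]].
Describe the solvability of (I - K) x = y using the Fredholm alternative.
(I - K) is invertible (det(I - K) = -147 ≠ 0), so for every y in C^4 the equation (I - K) x = y has a unique solution.

K has rank 2 and factors as K = U V^T = u1 v1^T + u2 v2^T with u1 = (-2, 0, -2, 0), v1 = (-3, 3, -2, 3), u2 = (2, 0, -3, 1), v2 = (-2, 3, 3, -3) (multiplying out reproduces the displayed K). The nonzero eigenvalues of U V^T coincide with those of the 2 x 2 matrix G = V^T U = [[v1·u1, v1·u2], [v2·u1, v2·u2]] = [[10, 3], [-2, -16]], and by the Sylvester determinant identity det(I_4 - U V^T) = det(I_2 - V^T U) = det([[-9, -3], [2, 17]]) = (-9)(17) - (-3)(2) = -147. (Direct check: I - K =
[[-1, 0, -10, 12],
 [0, 1, 0, 0],
 [-12, 15, 6, -3],
 [2, -3, -3, 4]]
has determinant -147.) The finite-dimensional Fredholm alternative says: either (I - K) is invertible, or ker(I - K) ≠ {0} and then range(I - K) = ker((I - K)^*)^⊥, with dim ker(I - K) = dim ker((I - K)^*). Since det(I - K) ≠ 0, 1 is not an eigenvalue of K and ker(I - K) = {0}, so we are in the first case: for every y there is a unique x = (I - K)^(-1) y. (Explicitly, by the Woodbury identity, (I - U V^T)^(-1) = I + U (I_2 - G)^(-1) V^T.)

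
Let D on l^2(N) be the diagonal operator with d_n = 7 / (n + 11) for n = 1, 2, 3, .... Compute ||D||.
||D|| = 7/12 (attained at n = 1)

For D diagonal, ||D|| = sup_n |d_n| = sup_n 7/(n + 11). This is positive and strictly decreasing in n, so the supremum is attained at n = 1: d_1 = 7/(1 + 11) = 7/12. Hence ||D|| = 7/12.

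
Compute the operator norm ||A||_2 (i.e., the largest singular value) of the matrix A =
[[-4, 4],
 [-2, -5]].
||A||_2 = sqrt((61 + sqrt(585))/2) ≈ 6.5264 (= sqrt(largest eigenvalue of A^T A))

||A||_2 = sigma_max(A) = sqrt(lambda_max(A^T A)). Form the symmetric matrix M = A^T A =
[[20, -6],
 [-6, 41]].
Its characteristic polynomial (trace, determinant of M give the coefficients) is
  p(λ) = det(λ I - M) = λ^2 - 61λ + 784.
For λ^2 - 61λ + 784 the discriminant is 585. It is nonnegative but not a perfect square, so the roots are real and irrational: λ = (61 ± sqrt(585))/2 ≈ 42.5934, 18.4066.
So the eigenvalues of A^T A are ≈ 18.4066, 42.5934 (all ≥ 0, as they must be for A^T A). The largest is λ_max = (61 + sqrt(585))/2 ≈ 42.5934, hence ||A||_2 = sqrt(λ_max) = sqrt((61 + sqrt(585))/2) ≈ 6.5264.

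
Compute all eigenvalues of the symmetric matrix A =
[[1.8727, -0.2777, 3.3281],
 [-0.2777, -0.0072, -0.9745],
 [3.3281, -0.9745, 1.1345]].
sigma(A) ≈ {-2, 0, 5}

A is real symmetric, so its spectrum consists of real eigenvalues. Expanding the characteristic polynomial of the displayed matrix gives
  det(λ I - A) = p(λ) = λ^3 + (-3)λ^2 + (-10)λ + (0).
Solving p(λ) = 0 yields eigenvalues ≈ -2, 0, 5. (A is shown rounded to 4 decimals, so these recover the underlying integer eigenvalues to within that precision.)
Verification: the trace of A = 3 equals the sum of eigenvalues 3, and det(A) ≈ -0.0002 matches the eigenvalue product 0.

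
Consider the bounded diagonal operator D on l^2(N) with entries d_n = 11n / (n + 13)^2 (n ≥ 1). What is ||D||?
||D|| = 11/52 (attained at n = 13)

For D diagonal, ||D|| = sup_n |d_n|. Treat f(x) = 11x / (x + 13)^2 for real x > 0. By the quotient rule, f'(x) = 11(13 - x)/(x + 13)^3, which is positive for x < 13 and negative for x > 13. So f has a unique maximum at x = 13, and since 13 is a positive integer, the supremum over n ≥ 1 is attained at n = 13: d_13 = 11·13/(13 + 13)^2 = 11·13/676 = 11/52. Hence ||D|| = 11/52.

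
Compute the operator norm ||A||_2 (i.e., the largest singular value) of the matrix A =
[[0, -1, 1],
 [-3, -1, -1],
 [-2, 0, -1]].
||A||_2 ≈ 3.9545 (= sqrt(largest eigenvalue of A^T A))

||A||_2 = sigma_max(A) = sqrt(lambda_max(A^T A)). Form the symmetric matrix M = A^T A =
[[13, 3, 5],
 [3, 2, 0],
 [5, 0, 3]].
Its characteristic polynomial (trace, sum of principal 2x2 minors, determinant of M give the coefficients) is
  p(λ) = det(λ I - M) = λ^3 - 18λ^2 + 37λ - 1.
No integer candidate from the rational root theorem (±divisors of 1) is a root, so the roots are irrational. The cubic discriminant is Δ = 229577 > 0, so there are three distinct real roots. p(0) = -1 and p(1) = 19 have opposite signs, so a root lies in (0, 1); Newton's method refines it to λ ≈ 0.0274. p(2) = 9 and p(3) = -25 have opposite signs, so a root lies in (2, 3); Newton's method refines it to λ ≈ 2.3345. p(15) = -121 and p(16) = 79 have opposite signs, so a root lies in (15, 16); Newton's method refines it to λ ≈ 15.6381. Check (Vieta): the three roots sum to 18, matching tr M = 18.
So the eigenvalues of A^T A are ≈ 0.0274, 2.3345, 15.6381 (all ≥ 0, as they must be for A^T A). The largest is λ_max ≈ 15.6381, hence ||A||_2 = sqrt(λ_max) ≈ 3.9545.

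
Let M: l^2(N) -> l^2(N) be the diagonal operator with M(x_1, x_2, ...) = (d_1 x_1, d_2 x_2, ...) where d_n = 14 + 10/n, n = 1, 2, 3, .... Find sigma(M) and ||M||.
sigma(M) = {14 + 10/n : n ≥ 1} ∪ {14}; ||M|| = 24

A bounded diagonal operator on l^2 with diagonal entries d_n has spectrum equal to the closure of {d_n : n ≥ 1}: every d_n is an eigenvalue (with eigenvector e_n), so {d_n} ⊂ sigma(M); the spectrum is closed, so its closure is too; and for lambda not in the closure, (M - lambda I) has bounded inverse (the diagonal entries 1/(d_n - lambda) are bounded). For our sequence d_n = 14 + 10/n, n = 1, 2, 3, ...:
  - {d_n} = {14 + 10/n : n ≥ 1}; the only limit point is 14
  - closure = {14 + 10/n : n ≥ 1} ∪ {14}
For the norm: a diagonal operator has ||M|| = sup_n |d_n|. Here d_n = 14 + 10/n is positive and decreasing, so sup_n |d_n| = d_1 = 14 + 10 = 24. So ||M|| = 24.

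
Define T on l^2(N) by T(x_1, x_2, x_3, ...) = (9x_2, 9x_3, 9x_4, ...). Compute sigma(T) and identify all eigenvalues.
sigma(T) = closed disk {z in C : |z| ≤ 9}; sigma_p(T) = open disk {z in C : |z| < 9}

Note T = 9·V where V is the unit left shift (V x)_k = x_{k+1}; so sigma(T) = 9·sigma(V) and ||T|| = 9||V||. ||T x||^2 = 81sum_{k≥2} |x_k|^2 ≤ 81||x||^2, with equality on {x : x_1 = 0}, so ||T|| = 9. For any lambda with |lambda| < 9, set r = lambda/9 (|r| < 1); the vector x = (1, r, r^2, ...) is in l^2 and satisfies T x = 9(r, r^2, ...) = lambda x, so lambda is an eigenvalue. On the boundary |lambda| = 9 the geometric series diverges, so no l^2 eigenvector exists, but these lambda lie in the approximate point spectrum. Hence sigma(T) is the closed disk of radius 9 and sigma_p(T) is the open disk.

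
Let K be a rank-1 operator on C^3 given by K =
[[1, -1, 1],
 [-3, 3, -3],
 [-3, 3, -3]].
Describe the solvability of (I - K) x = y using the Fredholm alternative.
(I - K) is singular (det(I - K) = 0, i.e. 1 ∈ sigma(K)). (I - K) x = y is solvable iff y ⊥ ker((I - K)^*) = span{(1, -1, 1)}, i.e. iff y_1 - y_2 + y_3 = 0. When solvable, the solutions are x = y + c·(1, -3, -3), c arbitrary (ker(I - K) = span{(1, -3, -3)}, dimension 1).

K has rank 1, so it is an outer product K = u v^T: every row of K is a multiple of one row vector. Reading off the entries, u = (1, -3, -3) and v = (1, -1, 1) (row i of K equals u_i·v^T). A rank-one matrix u v^T satisfies K u = u (v·u) and kills the (2)-dimensional subspace v^⊥, so its characteristic polynomial is lambda^2 (lambda - v·u) with v·u = tr K = 1. Hence the eigenvalues of I - K are 1 (multiplicity 2) and 1 - (1) = 0, so det(I - K) = 0. (Direct check: I - K =
[[0, 1, -1],
 [3, -2, 3],
 [3, -3, 4]]
has determinant 0.) So 1 is an eigenvalue of K and (I - K) is not invertible. The finite-dimensional Fredholm alternative says: either (I - K) is invertible, or ker(I - K) ≠ {0} and then range(I - K) = ker((I - K)^*)^⊥, with dim ker(I - K) = dim ker((I - K)^*). We are in the second case, so we need both kernels. Kernel of I - K: (I - K) u = u - u (v·u) = u - u = 0, so ker(I - K) = span{u} = span{(1, -3, -3)} (it is exactly 1-dimensional because rank(I - K) = 2). Kernel of the adjoint: K is real, so (I - K)^* = I - K^T = I - v u^T, and (I - v u^T) v = v - v (u·v) = 0; hence ker((I - K)^*) = span{v} = span{(1, -1, 1)}. Therefore (I - K) x = y is solvable iff <y, v> = 0, i.e. iff y_1 - y_2 + y_3 = 0. When this holds, K y = u (v·y) = 0, so (I - K) y = y and x = y is a particular solution; the full solution set is the line x = y + c·u = y + c·(1, -3, -3), c ∈ C.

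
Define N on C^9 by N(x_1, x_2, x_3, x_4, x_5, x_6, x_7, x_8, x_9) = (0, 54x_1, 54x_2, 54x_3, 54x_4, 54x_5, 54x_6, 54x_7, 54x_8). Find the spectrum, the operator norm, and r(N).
sigma(N) = {0}; ||N|| = 54; r(N) = 0. (N is nilpotent with N^9 = 0.)

On C^9, N is a strictly lower-triangular matrix with 54 on the subdiagonal and zeros elsewhere, so its characteristic polynomial is lambda^9 and every eigenvalue is 0: sigma(N) = {0}. For the operator norm, N e_i = 54e_{i+1} for i = 1, ..., 8 and N e_9 = 0, so the singular values of N are 54 (with multiplicity 8) and 0; hence ||N|| = 54. The spectral radius r(N) = max|lambda| = 0. Note ||N|| > r(N) — characteristic of non-normal nilpotent operators. Indeed N^9 = 0.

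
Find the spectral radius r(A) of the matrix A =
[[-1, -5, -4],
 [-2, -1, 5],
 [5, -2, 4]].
r(A) ≈ 6.6517

The eigenvalues of A are the roots of its characteristic polynomial. With M = A (coefficients from the trace, the sum of principal 2x2 minors, and det A):
  p(λ) = det(λ I - M) = λ^3 - 2λ^2 + 13λ + 207.
No integer candidate from the rational root theorem (±divisors of 207) is a root, so the roots are irrational. The cubic discriminant is Δ = -1255287 < 0, so there is one real root and a complex-conjugate pair. p(-5) = -33 and p(-4) = 59 have opposite signs, so a root lies in (-5, -4); Newton's method refines it to λ ≈ -4.6785. Dividing out (λ - (-4.6785)) leaves approximately λ^2 - 6.6785λ + 44.2451. For λ^2 - 6.6785λ + 44.2451 the discriminant is -132.3785. It is negative, so the remaining roots are the complex-conjugate pair λ ≈ 3.3392 ± 5.7528i. Their product equals the constant term, so |λ|^2 ≈ 44.2451 and |λ| ≈ 6.6517.
Thus the eigenvalues (to 4 decimals) are -4.6785 (modulus 4.6785); 3.3392 ± 5.7528i (modulus 6.6517). The spectral radius is the largest modulus: r(A) ≈ 6.6517. (Cross-check: r(A) ≤ ||A||_2 ≈ 7.9868; equality holds whenever A is normal, though it can also hold for some non-normal A.)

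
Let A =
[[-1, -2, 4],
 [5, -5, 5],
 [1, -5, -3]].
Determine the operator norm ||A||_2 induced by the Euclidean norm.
||A||_2 ≈ 9.3796 (= sqrt(largest eigenvalue of A^T A))

||A||_2 = sigma_max(A) = sqrt(lambda_max(A^T A)). Form the symmetric matrix M = A^T A =
[[27, -28, 18],
 [-28, 54, -18],
 [18, -18, 50]].
Its characteristic polynomial (trace, sum of principal 2x2 minors, determinant of M give the coefficients) is
  p(λ) = det(λ I - M) = λ^3 - 131λ^2 + 4076λ - 25600.
No integer candidate from the rational root theorem (±divisors of 25600) is a root, so the roots are irrational. The cubic discriminant is Δ = 12385692432 > 0, so there are three distinct real roots. p(8) = -864 and p(9) = 1202 have opposite signs, so a root lies in (8, 9); Newton's method refines it to λ ≈ 8.4059. p(34) = 852 and p(35) = -540 have opposite signs, so a root lies in (34, 35); Newton's method refines it to λ ≈ 34.6167. p(87) = -4024 and p(88) = 96 have opposite signs, so a root lies in (87, 88); Newton's method refines it to λ ≈ 87.9774. Check (Vieta): the three roots sum to 131, matching tr M = 131.
So the eigenvalues of A^T A are ≈ 8.4059, 34.6167, 87.9774 (all ≥ 0, as they must be for A^T A). The largest is λ_max ≈ 87.9774, hence ||A||_2 = sqrt(λ_max) ≈ 9.3796.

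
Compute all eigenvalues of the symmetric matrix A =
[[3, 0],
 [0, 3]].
sigma(A) ≈ {3} (3 with multiplicity 2)

A is real symmetric, so its spectrum consists of real eigenvalues. Expanding the characteristic polynomial of the displayed matrix gives
  det(λ I - A) = p(λ) = λ^2 + (-6)λ + (9).
Solving p(λ) = 0 yields eigenvalues ≈ 3, 3. (A is shown rounded to 4 decimals, so these recover the underlying integer eigenvalues to within that precision.)
Verification: the trace of A = 6 equals the sum of eigenvalues 6, and det(A) ≈ 9.0000 matches the eigenvalue product 9.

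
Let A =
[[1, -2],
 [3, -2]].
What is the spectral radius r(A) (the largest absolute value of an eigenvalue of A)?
r(A) = 2

The eigenvalues of A are the roots of its characteristic polynomial. With M = A (coefficients from the trace and determinant):
  p(λ) = det(λ I - M) = λ^2 + λ + 4.
For λ^2 + λ + 4 the discriminant is -15. It is negative, so the roots are the complex-conjugate pair λ = -1/2 ± (sqrt(15)/2) i ≈ -0.5 ± 1.9365i. For a conjugate pair the product of the roots equals the constant term, so |λ|^2 = 4 and |λ| = sqrt(4) = 2.
Thus the eigenvalues (to 4 decimals) are -0.5 ± 1.9365i (modulus 2). The spectral radius is the largest modulus: r(A) = 2. (Cross-check: r(A) ≤ ||A||_2 ≈ 4.1306; equality holds whenever A is normal, though it can also hold for some non-normal A.)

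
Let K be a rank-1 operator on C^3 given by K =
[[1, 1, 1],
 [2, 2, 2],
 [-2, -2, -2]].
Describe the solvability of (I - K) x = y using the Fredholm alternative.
(I - K) is singular (det(I - K) = 0, i.e. 1 ∈ sigma(K)). (I - K) x = y is solvable iff y ⊥ ker((I - K)^*) = span{(1, 1, 1)}, i.e. iff y_1 + y_2 + y_3 = 0. When solvable, the solutions are x = y + c·(1, 2, -2), c arbitrary (ker(I - K) = span{(1, 2, -2)}, dimension 1).

K has rank 1, so it is an outer product K = u v^T: every row of K is a multiple of one row vector. Reading off the entries, u = (1, 2, -2) and v = (1, 1, 1) (row i of K equals u_i·v^T). A rank-one matrix u v^T satisfies K u = u (v·u) and kills the (2)-dimensional subspace v^⊥, so its characteristic polynomial is lambda^2 (lambda - v·u) with v·u = tr K = 1. Hence the eigenvalues of I - K are 1 (multiplicity 2) and 1 - (1) = 0, so det(I - K) = 0. (Direct check: I - K =
[[0, -1, -1],
 [-2, -1, -2],
 [2, 2, 3]]
has determinant 0.) So 1 is an eigenvalue of K and (I - K) is not invertible. The finite-dimensional Fredholm alternative says: either (I - K) is invertible, or ker(I - K) ≠ {0} and then range(I - K) = ker((I - K)^*)^⊥, with dim ker(I - K) = dim ker((I - K)^*). We are in the second case, so we need both kernels. Kernel of I - K: (I - K) u = u - u (v·u) = u - u = 0, so ker(I - K) = span{u} = span{(1, 2, -2)} (it is exactly 1-dimensional because rank(I - K) = 2). Kernel of the adjoint: K is real, so (I - K)^* = I - K^T = I - v u^T, and (I - v u^T) v = v - v (u·v) = 0; hence ker((I - K)^*) = span{v} = span{(1, 1, 1)}. Therefore (I - K) x = y is solvable iff <y, v> = 0, i.e. iff y_1 + y_2 + y_3 = 0. When this holds, K y = u (v·y) = 0, so (I - K) y = y and x = y is a particular solution; the full solution set is the line x = y + c·u = y + c·(1, 2, -2), c ∈ C.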